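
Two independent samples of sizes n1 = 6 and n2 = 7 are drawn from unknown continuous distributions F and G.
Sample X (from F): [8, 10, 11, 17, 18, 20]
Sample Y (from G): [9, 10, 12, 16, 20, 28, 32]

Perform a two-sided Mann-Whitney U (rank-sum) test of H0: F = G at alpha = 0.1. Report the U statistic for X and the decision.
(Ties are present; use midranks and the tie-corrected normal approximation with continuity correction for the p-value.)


Step 1: Combine and sort all 13 observations; assign midranks.
sorted (value, group): (8,X), (9,Y), (10,X), (10,Y), (11,X), (12,Y), (16,Y), (17,X), (18,X), (20,X), (20,Y), (28,Y), (32,Y)
ranks: 8->1, 9->2, 10->3.5, 10->3.5, 11->5, 12->6, 16->7, 17->8, 18->9, 20->10.5, 20->10.5, 28->12, 32->13
Step 2: Rank sum for X: R1 = 1 + 3.5 + 5 + 8 + 9 + 10.5 = 37.
Step 3: U_X = R1 - n1(n1+1)/2 = 37 - 6*7/2 = 37 - 21 = 16.
       U_Y = n1*n2 - U_X = 42 - 16 = 26.
Step 4: Ties are present, so use the tie-corrected normal approximation (with continuity correction) for the p-value.
Step 5: p-value = 0.519167; compare to alpha = 0.1. fail to reject H0.

U_X = 16, p = 0.519167, fail to reject H0 at alpha = 0.1.


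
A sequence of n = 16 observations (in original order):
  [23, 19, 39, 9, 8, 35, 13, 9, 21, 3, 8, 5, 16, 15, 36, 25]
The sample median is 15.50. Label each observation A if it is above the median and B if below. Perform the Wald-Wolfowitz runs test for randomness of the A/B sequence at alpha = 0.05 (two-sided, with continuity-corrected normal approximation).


Step 1: Compute median = 15.50; label A = above, B = below.
Labels in order: AAABBABBABBBABAA  (n_A = 8, n_B = 8)
Step 2: Count runs R = 9.
Step 3: Under H0 (random ordering), E[R] = 2*n_A*n_B/(n_A+n_B) + 1 = 2*8*8/16 + 1 = 9.0000.
        Var[R] = 2*n_A*n_B*(2*n_A*n_B - n_A - n_B) / ((n_A+n_B)^2 * (n_A+n_B-1)) = 14336/3840 = 3.7333.
        SD[R] = 1.9322.
Step 4: R = E[R], so z = 0 with no continuity correction.
Step 5: Two-sided p-value via normal approximation = 2*(1 - Phi(|z|)) = 1.000000.
Step 6: alpha = 0.05. fail to reject H0.

R = 9, z = 0.0000, p = 1.000000, fail to reject H0.


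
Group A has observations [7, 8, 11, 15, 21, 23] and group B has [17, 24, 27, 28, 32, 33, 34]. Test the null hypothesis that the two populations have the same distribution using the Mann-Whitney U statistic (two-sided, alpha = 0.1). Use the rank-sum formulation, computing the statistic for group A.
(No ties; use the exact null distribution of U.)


Step 1: Combine and sort all 13 observations; assign midranks.
sorted (value, group): (7,X), (8,X), (11,X), (15,X), (17,Y), (21,X), (23,X), (24,Y), (27,Y), (28,Y), (32,Y), (33,Y), (34,Y)
ranks: 7->1, 8->2, 11->3, 15->4, 17->5, 21->6, 23->7, 24->8, 27->9, 28->10, 32->11, 33->12, 34->13
Step 2: Rank sum for X: R1 = 1 + 2 + 3 + 4 + 6 + 7 = 23.
Step 3: U_X = R1 - n1(n1+1)/2 = 23 - 6*7/2 = 23 - 21 = 2.
       U_Y = n1*n2 - U_X = 42 - 2 = 40.
Step 4: No ties, so the exact null distribution of U (based on enumerating the C(13,6) = 1716 equally likely rank assignments) gives the two-sided p-value.
Step 5: p-value = 0.004662; compare to alpha = 0.1. reject H0.

U_X = 2, p = 0.004662, reject H0 at alpha = 0.1.


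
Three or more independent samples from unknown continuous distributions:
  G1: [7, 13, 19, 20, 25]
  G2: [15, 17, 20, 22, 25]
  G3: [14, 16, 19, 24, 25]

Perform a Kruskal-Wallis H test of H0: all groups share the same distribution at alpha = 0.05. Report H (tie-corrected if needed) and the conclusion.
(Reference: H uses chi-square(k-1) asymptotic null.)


Step 1: Combine all N = 15 observations and assign midranks.
sorted (value, group, rank): (7,G1,1), (13,G1,2), (14,G3,3), (15,G2,4), (16,G3,5), (17,G2,6), (19,G1,7.5), (19,G3,7.5), (20,G1,9.5), (20,G2,9.5), (22,G2,11), (24,G3,12), (25,G1,14), (25,G2,14), (25,G3,14)
Step 2: Sum ranks within each group.
R_1 = 34 (n_1 = 5)
R_2 = 44.5 (n_2 = 5)
R_3 = 41.5 (n_3 = 5)
Step 3: H = 12/(N(N+1)) * sum(R_i^2/n_i) - 3(N+1)
     = 12/(15*16) * (34^2/5 + 44.5^2/5 + 41.5^2/5) - 3*16
     = 0.050000 * 971.7 - 48
     = 0.585000.
Step 4: Ties present; correction factor C = 1 - 36/(15^3 - 15) = 0.989286. Corrected H = 0.585000 / 0.989286 = 0.591336.
Step 5: Under H0, H ~ chi^2(2); p-value = 0.744035.
Step 6: alpha = 0.05. fail to reject H0.

H = 0.5913, df = 2, p = 0.744035, fail to reject H0.


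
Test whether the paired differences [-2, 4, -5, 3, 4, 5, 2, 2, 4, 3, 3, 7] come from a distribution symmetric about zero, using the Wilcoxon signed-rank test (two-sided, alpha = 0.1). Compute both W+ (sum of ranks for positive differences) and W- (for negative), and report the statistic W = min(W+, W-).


Step 1: Drop any zero differences (none here) and take |d_i|.
|d| = [2, 4, 5, 3, 4, 5, 2, 2, 4, 3, 3, 7]
Step 2: Midrank |d_i| (ties get averaged ranks).
ranks: |2|->2, |4|->8, |5|->10.5, |3|->5, |4|->8, |5|->10.5, |2|->2, |2|->2, |4|->8, |3|->5, |3|->5, |7|->12
Step 3: Attach original signs; sum ranks with positive sign and with negative sign.
W+ = 8 + 5 + 8 + 10.5 + 2 + 2 + 8 + 5 + 5 + 12 = 65.5
W- = 2 + 10.5 = 12.5
(Check: W+ + W- = 78 should equal n(n+1)/2 = 78.)
Step 4: Test statistic W = min(W+, W-) = 12.5.
Step 5: Ties in |d|, so use the tie-corrected normal approximation.
        E[W] = n(n+1)/4 = 12*13/4 = 39.
        Tie groups: |d|=2 (t=3), |d|=3 (t=3), |d|=4 (t=3), |d|=5 (t=2); sum(t^3 - t) = 78.
        Var[W] = n(n+1)(2n+1)/24 - sum(t^3-t)/48 = 3900/24 - 78/48 = 160.875.
        z = (W - E[W]) / sqrt(Var[W]) = (12.5 - 39) / 12.6837 = -2.0893.
        Two-sided p = 2*Phi(z) = 0.036680.
Step 6: alpha = 0.1. reject H0.

W+ = 65.5, W- = 12.5, W = min = 12.5, p = 0.036680, reject H0.


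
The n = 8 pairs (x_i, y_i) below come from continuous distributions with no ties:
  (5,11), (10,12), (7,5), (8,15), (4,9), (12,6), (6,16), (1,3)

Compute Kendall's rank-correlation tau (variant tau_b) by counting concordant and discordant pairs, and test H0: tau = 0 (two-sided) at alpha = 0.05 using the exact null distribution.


Step 1: Enumerate the 28 unordered pairs (i,j) with i<j and classify each by sign(x_j-x_i) * sign(y_j-y_i).
  (1,2):dx=+5,dy=+1->C; (1,3):dx=+2,dy=-6->D; (1,4):dx=+3,dy=+4->C; (1,5):dx=-1,dy=-2->C
  (1,6):dx=+7,dy=-5->D; (1,7):dx=+1,dy=+5->C; (1,8):dx=-4,dy=-8->C; (2,3):dx=-3,dy=-7->C
  (2,4):dx=-2,dy=+3->D; (2,5):dx=-6,dy=-3->C; (2,6):dx=+2,dy=-6->D; (2,7):dx=-4,dy=+4->D
  (2,8):dx=-9,dy=-9->C; (3,4):dx=+1,dy=+10->C; (3,5):dx=-3,dy=+4->D; (3,6):dx=+5,dy=+1->C
  (3,7):dx=-1,dy=+11->D; (3,8):dx=-6,dy=-2->C; (4,5):dx=-4,dy=-6->C; (4,6):dx=+4,dy=-9->D
  (4,7):dx=-2,dy=+1->D; (4,8):dx=-7,dy=-12->C; (5,6):dx=+8,dy=-3->D; (5,7):dx=+2,dy=+7->C
  (5,8):dx=-3,dy=-6->C; (6,7):dx=-6,dy=+10->D; (6,8):dx=-11,dy=-3->C; (7,8):dx=-5,dy=-13->C
Step 2: C = 17, D = 11, total pairs = 28.
Step 3: tau = (C - D)/(n(n-1)/2) = (17 - 11)/28 = 0.214286.
Step 4: Exact two-sided p-value (enumerate n! = 40320 permutations of y under H0): p = 0.548413.
Step 5: alpha = 0.05. fail to reject H0.

tau_b = 0.2143 (C=17, D=11), p = 0.548413, fail to reject H0.


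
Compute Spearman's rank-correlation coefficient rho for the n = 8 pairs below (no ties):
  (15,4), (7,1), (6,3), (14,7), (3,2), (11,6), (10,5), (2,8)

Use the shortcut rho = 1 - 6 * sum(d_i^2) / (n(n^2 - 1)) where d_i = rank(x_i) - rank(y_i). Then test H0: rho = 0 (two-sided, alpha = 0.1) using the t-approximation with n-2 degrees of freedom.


Step 1: Rank x and y separately (midranks; no ties here).
rank(x): 15->8, 7->4, 6->3, 14->7, 3->2, 11->6, 10->5, 2->1
rank(y): 4->4, 1->1, 3->3, 7->7, 2->2, 6->6, 5->5, 8->8
Step 2: d_i = R_x(i) - R_y(i); compute d_i^2.
  (8-4)^2=16, (4-1)^2=9, (3-3)^2=0, (7-7)^2=0, (2-2)^2=0, (6-6)^2=0, (5-5)^2=0, (1-8)^2=49
sum(d^2) = 74.
Step 3: rho = 1 - 6*74 / (8*(8^2 - 1)) = 1 - 444/504 = 0.119048.
Step 4: Under H0, t = rho * sqrt((n-2)/(1-rho^2)) = 0.2937 ~ t(6).
Step 5: Two-sided p-value from the t-distribution with 6 df = 0.778886.
Step 6: alpha = 0.1. fail to reject H0.

rho = 0.1190, p = 0.778886, fail to reject H0 at alpha = 0.1.


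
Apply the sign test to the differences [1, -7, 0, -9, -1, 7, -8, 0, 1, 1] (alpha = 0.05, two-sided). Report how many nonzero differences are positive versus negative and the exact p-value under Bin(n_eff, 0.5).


Step 1: Discard zero differences. Original n = 10; n_eff = number of nonzero differences = 8.
Nonzero differences (with sign): +1, -7, -9, -1, +7, -8, +1, +1
Step 2: Count signs: positive = 4, negative = 4.
Step 3: Under H0: P(positive) = 0.5, so the number of positives S ~ Bin(8, 0.5).
Step 4: Two-sided exact p-value = sum of Bin(8,0.5) probabilities at or below the observed probability = 1.000000.
Step 5: alpha = 0.05. fail to reject H0.

n_eff = 8, pos = 4, neg = 4, p = 1.000000, fail to reject H0.


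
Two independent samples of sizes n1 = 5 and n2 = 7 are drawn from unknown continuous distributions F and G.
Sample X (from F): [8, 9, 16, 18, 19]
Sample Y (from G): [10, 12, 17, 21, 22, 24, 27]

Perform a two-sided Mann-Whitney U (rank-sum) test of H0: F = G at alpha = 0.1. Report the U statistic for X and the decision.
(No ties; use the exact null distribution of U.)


Step 1: Combine and sort all 12 observations; assign midranks.
sorted (value, group): (8,X), (9,X), (10,Y), (12,Y), (16,X), (17,Y), (18,X), (19,X), (21,Y), (22,Y), (24,Y), (27,Y)
ranks: 8->1, 9->2, 10->3, 12->4, 16->5, 17->6, 18->7, 19->8, 21->9, 22->10, 24->11, 27->12
Step 2: Rank sum for X: R1 = 1 + 2 + 5 + 7 + 8 = 23.
Step 3: U_X = R1 - n1(n1+1)/2 = 23 - 5*6/2 = 23 - 15 = 8.
       U_Y = n1*n2 - U_X = 35 - 8 = 27.
Step 4: No ties, so the exact null distribution of U (based on enumerating the C(12,5) = 792 equally likely rank assignments) gives the two-sided p-value.
Step 5: p-value = 0.148990; compare to alpha = 0.1. fail to reject H0.

U_X = 8, p = 0.148990, fail to reject H0 at alpha = 0.1.


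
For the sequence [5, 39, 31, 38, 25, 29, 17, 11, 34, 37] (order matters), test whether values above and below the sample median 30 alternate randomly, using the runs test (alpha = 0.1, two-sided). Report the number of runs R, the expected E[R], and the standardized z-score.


Step 1: Compute median = 30; label A = above, B = below.
Labels in order: BAAABBBBAA  (n_A = 5, n_B = 5)
Step 2: Count runs R = 4.
Step 3: Under H0 (random ordering), E[R] = 2*n_A*n_B/(n_A+n_B) + 1 = 2*5*5/10 + 1 = 6.0000.
        Var[R] = 2*n_A*n_B*(2*n_A*n_B - n_A - n_B) / ((n_A+n_B)^2 * (n_A+n_B-1)) = 2000/900 = 2.2222.
        SD[R] = 1.4907.
Step 4: Continuity-corrected z = (R + 0.5 - E[R]) / SD[R] = (4 + 0.5 - 6.0000) / 1.4907 = -1.0062.
Step 5: Two-sided p-value via normal approximation = 2*(1 - Phi(|z|)) = 0.314305.
Step 6: alpha = 0.1. fail to reject H0.

R = 4, z = -1.0062, p = 0.314305, fail to reject H0.


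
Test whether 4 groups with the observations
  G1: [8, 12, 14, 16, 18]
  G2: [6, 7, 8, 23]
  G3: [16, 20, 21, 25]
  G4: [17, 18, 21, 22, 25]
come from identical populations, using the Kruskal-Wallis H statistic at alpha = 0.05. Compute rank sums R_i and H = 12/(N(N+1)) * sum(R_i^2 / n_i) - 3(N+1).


Step 1: Combine all N = 18 observations and assign midranks.
sorted (value, group, rank): (6,G2,1), (7,G2,2), (8,G1,3.5), (8,G2,3.5), (12,G1,5), (14,G1,6), (16,G1,7.5), (16,G3,7.5), (17,G4,9), (18,G1,10.5), (18,G4,10.5), (20,G3,12), (21,G3,13.5), (21,G4,13.5), (22,G4,15), (23,G2,16), (25,G3,17.5), (25,G4,17.5)
Step 2: Sum ranks within each group.
R_1 = 32.5 (n_1 = 5)
R_2 = 22.5 (n_2 = 4)
R_3 = 50.5 (n_3 = 4)
R_4 = 65.5 (n_4 = 5)
Step 3: H = 12/(N(N+1)) * sum(R_i^2/n_i) - 3(N+1)
     = 12/(18*19) * (32.5^2/5 + 22.5^2/4 + 50.5^2/4 + 65.5^2/5) - 3*19
     = 0.035088 * 1833.42 - 57
     = 7.330702.
Step 4: Ties present; correction factor C = 1 - 30/(18^3 - 18) = 0.994840. Corrected H = 7.330702 / 0.994840 = 7.368724.
Step 5: Under H0, H ~ chi^2(3); p-value = 0.061029.
Step 6: alpha = 0.05. fail to reject H0.

H = 7.3687, df = 3, p = 0.061029, fail to reject H0.


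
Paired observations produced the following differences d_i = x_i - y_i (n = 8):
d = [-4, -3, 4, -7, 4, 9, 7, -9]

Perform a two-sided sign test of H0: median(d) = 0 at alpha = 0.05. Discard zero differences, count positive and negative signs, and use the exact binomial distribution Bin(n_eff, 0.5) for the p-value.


Step 1: Discard zero differences. Original n = 8; n_eff = number of nonzero differences = 8.
Nonzero differences (with sign): -4, -3, +4, -7, +4, +9, +7, -9
Step 2: Count signs: positive = 4, negative = 4.
Step 3: Under H0: P(positive) = 0.5, so the number of positives S ~ Bin(8, 0.5).
Step 4: Two-sided exact p-value = sum of Bin(8,0.5) probabilities at or below the observed probability = 1.000000.
Step 5: alpha = 0.05. fail to reject H0.

n_eff = 8, pos = 4, neg = 4, p = 1.000000, fail to reject H0.


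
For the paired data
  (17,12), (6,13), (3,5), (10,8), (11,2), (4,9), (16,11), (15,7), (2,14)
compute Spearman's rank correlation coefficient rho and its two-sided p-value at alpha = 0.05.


Step 1: Rank x and y separately (midranks; no ties here).
rank(x): 17->9, 6->4, 3->2, 10->5, 11->6, 4->3, 16->8, 15->7, 2->1
rank(y): 12->7, 13->8, 5->2, 8->4, 2->1, 9->5, 11->6, 7->3, 14->9
Step 2: d_i = R_x(i) - R_y(i); compute d_i^2.
  (9-7)^2=4, (4-8)^2=16, (2-2)^2=0, (5-4)^2=1, (6-1)^2=25, (3-5)^2=4, (8-6)^2=4, (7-3)^2=16, (1-9)^2=64
sum(d^2) = 134.
Step 3: rho = 1 - 6*134 / (9*(9^2 - 1)) = 1 - 804/720 = -0.116667.
Step 4: Under H0, t = rho * sqrt((n-2)/(1-rho^2)) = -0.3108 ~ t(7).
Step 5: Two-sided p-value from the t-distribution with 7 df = 0.765008.
Step 6: alpha = 0.05. fail to reject H0.

rho = -0.1167, p = 0.765008, fail to reject H0 at alpha = 0.05.


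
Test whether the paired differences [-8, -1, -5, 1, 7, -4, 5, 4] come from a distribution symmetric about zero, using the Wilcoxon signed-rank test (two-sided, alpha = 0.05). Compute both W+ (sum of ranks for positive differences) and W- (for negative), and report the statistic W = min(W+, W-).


Step 1: Drop any zero differences (none here) and take |d_i|.
|d| = [8, 1, 5, 1, 7, 4, 5, 4]
Step 2: Midrank |d_i| (ties get averaged ranks).
ranks: |8|->8, |1|->1.5, |5|->5.5, |1|->1.5, |7|->7, |4|->3.5, |5|->5.5, |4|->3.5
Step 3: Attach original signs; sum ranks with positive sign and with negative sign.
W+ = 1.5 + 7 + 5.5 + 3.5 = 17.5
W- = 8 + 1.5 + 5.5 + 3.5 = 18.5
(Check: W+ + W- = 36 should equal n(n+1)/2 = 36.)
Step 4: Test statistic W = min(W+, W-) = 17.5.
Step 5: Ties in |d|, so use the tie-corrected normal approximation.
        E[W] = n(n+1)/4 = 8*9/4 = 18.
        Tie groups: |d|=1 (t=2), |d|=4 (t=2), |d|=5 (t=2); sum(t^3 - t) = 18.
        Var[W] = n(n+1)(2n+1)/24 - sum(t^3-t)/48 = 1224/24 - 18/48 = 50.625.
        z = (W - E[W]) / sqrt(Var[W]) = (17.5 - 18) / 7.1151 = -0.0703.
        Two-sided p = 2*Phi(z) = 0.943977.
Step 6: alpha = 0.05. fail to reject H0.

W+ = 17.5, W- = 18.5, W = min = 17.5, p = 0.943977, fail to reject H0.


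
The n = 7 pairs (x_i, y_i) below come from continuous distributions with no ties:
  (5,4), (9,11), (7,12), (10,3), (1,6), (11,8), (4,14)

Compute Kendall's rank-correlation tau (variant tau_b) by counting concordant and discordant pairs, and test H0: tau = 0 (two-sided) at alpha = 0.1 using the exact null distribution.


Step 1: Enumerate the 21 unordered pairs (i,j) with i<j and classify each by sign(x_j-x_i) * sign(y_j-y_i).
  (1,2):dx=+4,dy=+7->C; (1,3):dx=+2,dy=+8->C; (1,4):dx=+5,dy=-1->D; (1,5):dx=-4,dy=+2->D
  (1,6):dx=+6,dy=+4->C; (1,7):dx=-1,dy=+10->D; (2,3):dx=-2,dy=+1->D; (2,4):dx=+1,dy=-8->D
  (2,5):dx=-8,dy=-5->C; (2,6):dx=+2,dy=-3->D; (2,7):dx=-5,dy=+3->D; (3,4):dx=+3,dy=-9->D
  (3,5):dx=-6,dy=-6->C; (3,6):dx=+4,dy=-4->D; (3,7):dx=-3,dy=+2->D; (4,5):dx=-9,dy=+3->D
  (4,6):dx=+1,dy=+5->C; (4,7):dx=-6,dy=+11->D; (5,6):dx=+10,dy=+2->C; (5,7):dx=+3,dy=+8->C
  (6,7):dx=-7,dy=+6->D
Step 2: C = 8, D = 13, total pairs = 21.
Step 3: tau = (C - D)/(n(n-1)/2) = (8 - 13)/21 = -0.238095.
Step 4: Exact two-sided p-value (enumerate n! = 5040 permutations of y under H0): p = 0.561905.
Step 5: alpha = 0.1. fail to reject H0.

tau_b = -0.2381 (C=8, D=13), p = 0.561905, fail to reject H0.


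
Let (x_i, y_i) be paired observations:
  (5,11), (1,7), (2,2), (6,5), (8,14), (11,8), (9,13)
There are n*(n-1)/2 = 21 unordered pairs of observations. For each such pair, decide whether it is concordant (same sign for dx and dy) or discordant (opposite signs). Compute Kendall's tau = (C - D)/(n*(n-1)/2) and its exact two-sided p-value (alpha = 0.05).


Step 1: Enumerate the 21 unordered pairs (i,j) with i<j and classify each by sign(x_j-x_i) * sign(y_j-y_i).
  (1,2):dx=-4,dy=-4->C; (1,3):dx=-3,dy=-9->C; (1,4):dx=+1,dy=-6->D; (1,5):dx=+3,dy=+3->C
  (1,6):dx=+6,dy=-3->D; (1,7):dx=+4,dy=+2->C; (2,3):dx=+1,dy=-5->D; (2,4):dx=+5,dy=-2->D
  (2,5):dx=+7,dy=+7->C; (2,6):dx=+10,dy=+1->C; (2,7):dx=+8,dy=+6->C; (3,4):dx=+4,dy=+3->C
  (3,5):dx=+6,dy=+12->C; (3,6):dx=+9,dy=+6->C; (3,7):dx=+7,dy=+11->C; (4,5):dx=+2,dy=+9->C
  (4,6):dx=+5,dy=+3->C; (4,7):dx=+3,dy=+8->C; (5,6):dx=+3,dy=-6->D; (5,7):dx=+1,dy=-1->D
  (6,7):dx=-2,dy=+5->D
Step 2: C = 14, D = 7, total pairs = 21.
Step 3: tau = (C - D)/(n(n-1)/2) = (14 - 7)/21 = 0.333333.
Step 4: Exact two-sided p-value (enumerate n! = 5040 permutations of y under H0): p = 0.381349.
Step 5: alpha = 0.05. fail to reject H0.

tau_b = 0.3333 (C=14, D=7), p = 0.381349, fail to reject H0.


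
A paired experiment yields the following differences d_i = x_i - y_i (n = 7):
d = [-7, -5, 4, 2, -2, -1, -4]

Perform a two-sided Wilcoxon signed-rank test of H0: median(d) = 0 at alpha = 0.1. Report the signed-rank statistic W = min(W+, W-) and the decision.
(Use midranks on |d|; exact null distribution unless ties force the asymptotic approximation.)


Step 1: Drop any zero differences (none here) and take |d_i|.
|d| = [7, 5, 4, 2, 2, 1, 4]
Step 2: Midrank |d_i| (ties get averaged ranks).
ranks: |7|->7, |5|->6, |4|->4.5, |2|->2.5, |2|->2.5, |1|->1, |4|->4.5
Step 3: Attach original signs; sum ranks with positive sign and with negative sign.
W+ = 4.5 + 2.5 = 7
W- = 7 + 6 + 2.5 + 1 + 4.5 = 21
(Check: W+ + W- = 28 should equal n(n+1)/2 = 28.)
Step 4: Test statistic W = min(W+, W-) = 7.
Step 5: Ties in |d|, so use the tie-corrected normal approximation.
        E[W] = n(n+1)/4 = 7*8/4 = 14.
        Tie groups: |d|=2 (t=2), |d|=4 (t=2); sum(t^3 - t) = 12.
        Var[W] = n(n+1)(2n+1)/24 - sum(t^3-t)/48 = 840/24 - 12/48 = 34.75.
        z = (W - E[W]) / sqrt(Var[W]) = (7 - 14) / 5.8949 = -1.1875.
        Two-sided p = 2*Phi(z) = 0.235044.
Step 6: alpha = 0.1. fail to reject H0.

W+ = 7, W- = 21, W = min = 7, p = 0.235044, fail to reject H0.


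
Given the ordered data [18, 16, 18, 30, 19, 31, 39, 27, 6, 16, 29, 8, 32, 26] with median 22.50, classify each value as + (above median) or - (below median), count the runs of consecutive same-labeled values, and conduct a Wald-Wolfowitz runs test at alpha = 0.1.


Step 1: Compute median = 22.50; label A = above, B = below.
Labels in order: BBBABAAABBABAA  (n_A = 7, n_B = 7)
Step 2: Count runs R = 8.
Step 3: Under H0 (random ordering), E[R] = 2*n_A*n_B/(n_A+n_B) + 1 = 2*7*7/14 + 1 = 8.0000.
        Var[R] = 2*n_A*n_B*(2*n_A*n_B - n_A - n_B) / ((n_A+n_B)^2 * (n_A+n_B-1)) = 8232/2548 = 3.2308.
        SD[R] = 1.7974.
Step 4: R = E[R], so z = 0 with no continuity correction.
Step 5: Two-sided p-value via normal approximation = 2*(1 - Phi(|z|)) = 1.000000.
Step 6: alpha = 0.1. fail to reject H0.

R = 8, z = 0.0000, p = 1.000000, fail to reject H0.


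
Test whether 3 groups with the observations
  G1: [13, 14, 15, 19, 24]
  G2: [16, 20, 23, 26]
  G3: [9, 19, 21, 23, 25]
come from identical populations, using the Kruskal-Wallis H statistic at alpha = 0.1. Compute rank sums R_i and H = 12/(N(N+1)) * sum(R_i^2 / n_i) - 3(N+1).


Step 1: Combine all N = 14 observations and assign midranks.
sorted (value, group, rank): (9,G3,1), (13,G1,2), (14,G1,3), (15,G1,4), (16,G2,5), (19,G1,6.5), (19,G3,6.5), (20,G2,8), (21,G3,9), (23,G2,10.5), (23,G3,10.5), (24,G1,12), (25,G3,13), (26,G2,14)
Step 2: Sum ranks within each group.
R_1 = 27.5 (n_1 = 5)
R_2 = 37.5 (n_2 = 4)
R_3 = 40 (n_3 = 5)
Step 3: H = 12/(N(N+1)) * sum(R_i^2/n_i) - 3(N+1)
     = 12/(14*15) * (27.5^2/5 + 37.5^2/4 + 40^2/5) - 3*15
     = 0.057143 * 822.812 - 45
     = 2.017857.
Step 4: Ties present; correction factor C = 1 - 12/(14^3 - 14) = 0.995604. Corrected H = 2.017857 / 0.995604 = 2.026766.
Step 5: Under H0, H ~ chi^2(2); p-value = 0.362989.
Step 6: alpha = 0.1. fail to reject H0.

H = 2.0268, df = 2, p = 0.362989, fail to reject H0.


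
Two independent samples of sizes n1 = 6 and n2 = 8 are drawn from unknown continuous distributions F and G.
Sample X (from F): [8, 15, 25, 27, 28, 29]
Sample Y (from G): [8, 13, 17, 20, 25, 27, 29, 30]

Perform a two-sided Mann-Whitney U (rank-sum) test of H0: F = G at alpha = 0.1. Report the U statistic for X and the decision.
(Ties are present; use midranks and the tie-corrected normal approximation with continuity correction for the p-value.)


Step 1: Combine and sort all 14 observations; assign midranks.
sorted (value, group): (8,X), (8,Y), (13,Y), (15,X), (17,Y), (20,Y), (25,X), (25,Y), (27,X), (27,Y), (28,X), (29,X), (29,Y), (30,Y)
ranks: 8->1.5, 8->1.5, 13->3, 15->4, 17->5, 20->6, 25->7.5, 25->7.5, 27->9.5, 27->9.5, 28->11, 29->12.5, 29->12.5, 30->14
Step 2: Rank sum for X: R1 = 1.5 + 4 + 7.5 + 9.5 + 11 + 12.5 = 46.
Step 3: U_X = R1 - n1(n1+1)/2 = 46 - 6*7/2 = 46 - 21 = 25.
       U_Y = n1*n2 - U_X = 48 - 25 = 23.
Step 4: Ties are present, so use the tie-corrected normal approximation (with continuity correction) for the p-value.
Step 5: p-value = 0.948305; compare to alpha = 0.1. fail to reject H0.

U_X = 25, p = 0.948305, fail to reject H0 at alpha = 0.1.


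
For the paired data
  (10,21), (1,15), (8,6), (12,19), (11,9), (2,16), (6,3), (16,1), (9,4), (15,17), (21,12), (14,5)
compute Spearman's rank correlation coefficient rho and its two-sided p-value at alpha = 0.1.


Step 1: Rank x and y separately (midranks; no ties here).
rank(x): 10->6, 1->1, 8->4, 12->8, 11->7, 2->2, 6->3, 16->11, 9->5, 15->10, 21->12, 14->9
rank(y): 21->12, 15->8, 6->5, 19->11, 9->6, 16->9, 3->2, 1->1, 4->3, 17->10, 12->7, 5->4
Step 2: d_i = R_x(i) - R_y(i); compute d_i^2.
  (6-12)^2=36, (1-8)^2=49, (4-5)^2=1, (8-11)^2=9, (7-6)^2=1, (2-9)^2=49, (3-2)^2=1, (11-1)^2=100, (5-3)^2=4, (10-10)^2=0, (12-7)^2=25, (9-4)^2=25
sum(d^2) = 300.
Step 3: rho = 1 - 6*300 / (12*(12^2 - 1)) = 1 - 1800/1716 = -0.048951.
Step 4: Under H0, t = rho * sqrt((n-2)/(1-rho^2)) = -0.1550 ~ t(10).
Step 5: Two-sided p-value from the t-distribution with 10 df = 0.879919.
Step 6: alpha = 0.1. fail to reject H0.

rho = -0.0490, p = 0.879919, fail to reject H0 at alpha = 0.1.


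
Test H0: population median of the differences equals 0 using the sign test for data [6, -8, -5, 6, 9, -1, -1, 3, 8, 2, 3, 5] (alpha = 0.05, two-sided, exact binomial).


Step 1: Discard zero differences. Original n = 12; n_eff = number of nonzero differences = 12.
Nonzero differences (with sign): +6, -8, -5, +6, +9, -1, -1, +3, +8, +2, +3, +5
Step 2: Count signs: positive = 8, negative = 4.
Step 3: Under H0: P(positive) = 0.5, so the number of positives S ~ Bin(12, 0.5).
Step 4: Two-sided exact p-value = sum of Bin(12,0.5) probabilities at or below the observed probability = 0.387695.
Step 5: alpha = 0.05. fail to reject H0.

n_eff = 12, pos = 8, neg = 4, p = 0.387695, fail to reject H0.


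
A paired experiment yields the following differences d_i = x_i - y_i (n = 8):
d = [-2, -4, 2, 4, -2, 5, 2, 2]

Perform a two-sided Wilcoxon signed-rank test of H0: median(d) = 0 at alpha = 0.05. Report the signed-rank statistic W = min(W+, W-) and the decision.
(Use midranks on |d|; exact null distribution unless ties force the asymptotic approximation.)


Step 1: Drop any zero differences (none here) and take |d_i|.
|d| = [2, 4, 2, 4, 2, 5, 2, 2]
Step 2: Midrank |d_i| (ties get averaged ranks).
ranks: |2|->3, |4|->6.5, |2|->3, |4|->6.5, |2|->3, |5|->8, |2|->3, |2|->3
Step 3: Attach original signs; sum ranks with positive sign and with negative sign.
W+ = 3 + 6.5 + 8 + 3 + 3 = 23.5
W- = 3 + 6.5 + 3 = 12.5
(Check: W+ + W- = 36 should equal n(n+1)/2 = 36.)
Step 4: Test statistic W = min(W+, W-) = 12.5.
Step 5: Ties in |d|, so use the tie-corrected normal approximation.
        E[W] = n(n+1)/4 = 8*9/4 = 18.
        Tie groups: |d|=2 (t=5), |d|=4 (t=2); sum(t^3 - t) = 126.
        Var[W] = n(n+1)(2n+1)/24 - sum(t^3-t)/48 = 1224/24 - 126/48 = 48.375.
        z = (W - E[W]) / sqrt(Var[W]) = (12.5 - 18) / 6.9552 = -0.7908.
        Two-sided p = 2*Phi(z) = 0.429076.
Step 6: alpha = 0.05. fail to reject H0.

W+ = 23.5, W- = 12.5, W = min = 12.5, p = 0.429076, fail to reject H0.


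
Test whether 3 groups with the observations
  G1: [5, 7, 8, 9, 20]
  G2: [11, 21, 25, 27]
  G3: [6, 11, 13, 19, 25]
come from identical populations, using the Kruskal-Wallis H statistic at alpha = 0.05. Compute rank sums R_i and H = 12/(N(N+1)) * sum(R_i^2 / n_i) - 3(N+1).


Step 1: Combine all N = 14 observations and assign midranks.
sorted (value, group, rank): (5,G1,1), (6,G3,2), (7,G1,3), (8,G1,4), (9,G1,5), (11,G2,6.5), (11,G3,6.5), (13,G3,8), (19,G3,9), (20,G1,10), (21,G2,11), (25,G2,12.5), (25,G3,12.5), (27,G2,14)
Step 2: Sum ranks within each group.
R_1 = 23 (n_1 = 5)
R_2 = 44 (n_2 = 4)
R_3 = 38 (n_3 = 5)
Step 3: H = 12/(N(N+1)) * sum(R_i^2/n_i) - 3(N+1)
     = 12/(14*15) * (23^2/5 + 44^2/4 + 38^2/5) - 3*15
     = 0.057143 * 878.6 - 45
     = 5.205714.
Step 4: Ties present; correction factor C = 1 - 12/(14^3 - 14) = 0.995604. Corrected H = 5.205714 / 0.995604 = 5.228698.
Step 5: Under H0, H ~ chi^2(2); p-value = 0.073215.
Step 6: alpha = 0.05. fail to reject H0.

H = 5.2287, df = 2, p = 0.073215, fail to reject H0.


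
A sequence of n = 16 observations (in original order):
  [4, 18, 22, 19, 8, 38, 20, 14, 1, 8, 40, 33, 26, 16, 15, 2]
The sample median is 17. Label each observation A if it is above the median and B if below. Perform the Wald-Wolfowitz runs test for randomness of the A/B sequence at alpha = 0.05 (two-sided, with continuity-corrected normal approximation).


Step 1: Compute median = 17; label A = above, B = below.
Labels in order: BAAABAABBBAAABBB  (n_A = 8, n_B = 8)
Step 2: Count runs R = 7.
Step 3: Under H0 (random ordering), E[R] = 2*n_A*n_B/(n_A+n_B) + 1 = 2*8*8/16 + 1 = 9.0000.
        Var[R] = 2*n_A*n_B*(2*n_A*n_B - n_A - n_B) / ((n_A+n_B)^2 * (n_A+n_B-1)) = 14336/3840 = 3.7333.
        SD[R] = 1.9322.
Step 4: Continuity-corrected z = (R + 0.5 - E[R]) / SD[R] = (7 + 0.5 - 9.0000) / 1.9322 = -0.7763.
Step 5: Two-sided p-value via normal approximation = 2*(1 - Phi(|z|)) = 0.437558.
Step 6: alpha = 0.05. fail to reject H0.

R = 7, z = -0.7763, p = 0.437558, fail to reject H0.


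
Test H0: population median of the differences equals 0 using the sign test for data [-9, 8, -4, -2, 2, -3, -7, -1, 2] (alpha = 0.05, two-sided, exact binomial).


Step 1: Discard zero differences. Original n = 9; n_eff = number of nonzero differences = 9.
Nonzero differences (with sign): -9, +8, -4, -2, +2, -3, -7, -1, +2
Step 2: Count signs: positive = 3, negative = 6.
Step 3: Under H0: P(positive) = 0.5, so the number of positives S ~ Bin(9, 0.5).
Step 4: Two-sided exact p-value = sum of Bin(9,0.5) probabilities at or below the observed probability = 0.507812.
Step 5: alpha = 0.05. fail to reject H0.

n_eff = 9, pos = 3, neg = 6, p = 0.507812, fail to reject H0.


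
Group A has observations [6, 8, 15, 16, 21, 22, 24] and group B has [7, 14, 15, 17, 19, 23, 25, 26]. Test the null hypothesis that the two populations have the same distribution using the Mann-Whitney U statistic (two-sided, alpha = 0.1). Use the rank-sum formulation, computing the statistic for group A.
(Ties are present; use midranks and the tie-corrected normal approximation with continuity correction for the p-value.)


Step 1: Combine and sort all 15 observations; assign midranks.
sorted (value, group): (6,X), (7,Y), (8,X), (14,Y), (15,X), (15,Y), (16,X), (17,Y), (19,Y), (21,X), (22,X), (23,Y), (24,X), (25,Y), (26,Y)
ranks: 6->1, 7->2, 8->3, 14->4, 15->5.5, 15->5.5, 16->7, 17->8, 19->9, 21->10, 22->11, 23->12, 24->13, 25->14, 26->15
Step 2: Rank sum for X: R1 = 1 + 3 + 5.5 + 7 + 10 + 11 + 13 = 50.5.
Step 3: U_X = R1 - n1(n1+1)/2 = 50.5 - 7*8/2 = 50.5 - 28 = 22.5.
       U_Y = n1*n2 - U_X = 56 - 22.5 = 33.5.
Step 4: Ties are present, so use the tie-corrected normal approximation (with continuity correction) for the p-value.
Step 5: p-value = 0.562485; compare to alpha = 0.1. fail to reject H0.

U_X = 22.5, p = 0.562485, fail to reject H0 at alpha = 0.1.


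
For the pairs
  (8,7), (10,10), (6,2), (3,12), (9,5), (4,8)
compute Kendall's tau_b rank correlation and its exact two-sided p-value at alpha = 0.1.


Step 1: Enumerate the 15 unordered pairs (i,j) with i<j and classify each by sign(x_j-x_i) * sign(y_j-y_i).
  (1,2):dx=+2,dy=+3->C; (1,3):dx=-2,dy=-5->C; (1,4):dx=-5,dy=+5->D; (1,5):dx=+1,dy=-2->D
  (1,6):dx=-4,dy=+1->D; (2,3):dx=-4,dy=-8->C; (2,4):dx=-7,dy=+2->D; (2,5):dx=-1,dy=-5->C
  (2,6):dx=-6,dy=-2->C; (3,4):dx=-3,dy=+10->D; (3,5):dx=+3,dy=+3->C; (3,6):dx=-2,dy=+6->D
  (4,5):dx=+6,dy=-7->D; (4,6):dx=+1,dy=-4->D; (5,6):dx=-5,dy=+3->D
Step 2: C = 6, D = 9, total pairs = 15.
Step 3: tau = (C - D)/(n(n-1)/2) = (6 - 9)/15 = -0.200000.
Step 4: Exact two-sided p-value (enumerate n! = 720 permutations of y under H0): p = 0.719444.
Step 5: alpha = 0.1. fail to reject H0.

tau_b = -0.2000 (C=6, D=9), p = 0.719444, fail to reject H0.


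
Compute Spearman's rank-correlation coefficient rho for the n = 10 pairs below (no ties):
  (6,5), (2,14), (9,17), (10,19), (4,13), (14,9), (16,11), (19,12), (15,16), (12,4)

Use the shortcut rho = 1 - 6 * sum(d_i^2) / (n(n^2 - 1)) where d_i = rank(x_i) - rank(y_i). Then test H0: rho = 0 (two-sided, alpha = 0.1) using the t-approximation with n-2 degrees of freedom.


Step 1: Rank x and y separately (midranks; no ties here).
rank(x): 6->3, 2->1, 9->4, 10->5, 4->2, 14->7, 16->9, 19->10, 15->8, 12->6
rank(y): 5->2, 14->7, 17->9, 19->10, 13->6, 9->3, 11->4, 12->5, 16->8, 4->1
Step 2: d_i = R_x(i) - R_y(i); compute d_i^2.
  (3-2)^2=1, (1-7)^2=36, (4-9)^2=25, (5-10)^2=25, (2-6)^2=16, (7-3)^2=16, (9-4)^2=25, (10-5)^2=25, (8-8)^2=0, (6-1)^2=25
sum(d^2) = 194.
Step 3: rho = 1 - 6*194 / (10*(10^2 - 1)) = 1 - 1164/990 = -0.175758.
Step 4: Under H0, t = rho * sqrt((n-2)/(1-rho^2)) = -0.5050 ~ t(8).
Step 5: Two-sided p-value from the t-distribution with 8 df = 0.627188.
Step 6: alpha = 0.1. fail to reject H0.

rho = -0.1758, p = 0.627188, fail to reject H0 at alpha = 0.1.


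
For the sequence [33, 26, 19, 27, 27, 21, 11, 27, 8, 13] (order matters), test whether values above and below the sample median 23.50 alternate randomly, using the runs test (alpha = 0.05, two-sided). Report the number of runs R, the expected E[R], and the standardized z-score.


Step 1: Compute median = 23.50; label A = above, B = below.
Labels in order: AABAABBABB  (n_A = 5, n_B = 5)
Step 2: Count runs R = 6.
Step 3: Under H0 (random ordering), E[R] = 2*n_A*n_B/(n_A+n_B) + 1 = 2*5*5/10 + 1 = 6.0000.
        Var[R] = 2*n_A*n_B*(2*n_A*n_B - n_A - n_B) / ((n_A+n_B)^2 * (n_A+n_B-1)) = 2000/900 = 2.2222.
        SD[R] = 1.4907.
Step 4: R = E[R], so z = 0 with no continuity correction.
Step 5: Two-sided p-value via normal approximation = 2*(1 - Phi(|z|)) = 1.000000.
Step 6: alpha = 0.05. fail to reject H0.

R = 6, z = 0.0000, p = 1.000000, fail to reject H0.


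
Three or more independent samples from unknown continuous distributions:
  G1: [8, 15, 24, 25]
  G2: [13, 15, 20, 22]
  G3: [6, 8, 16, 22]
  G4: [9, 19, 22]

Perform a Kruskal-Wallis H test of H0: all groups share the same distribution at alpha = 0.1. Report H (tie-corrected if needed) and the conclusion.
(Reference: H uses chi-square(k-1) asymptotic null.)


Step 1: Combine all N = 15 observations and assign midranks.
sorted (value, group, rank): (6,G3,1), (8,G1,2.5), (8,G3,2.5), (9,G4,4), (13,G2,5), (15,G1,6.5), (15,G2,6.5), (16,G3,8), (19,G4,9), (20,G2,10), (22,G2,12), (22,G3,12), (22,G4,12), (24,G1,14), (25,G1,15)
Step 2: Sum ranks within each group.
R_1 = 38 (n_1 = 4)
R_2 = 33.5 (n_2 = 4)
R_3 = 23.5 (n_3 = 4)
R_4 = 25 (n_4 = 3)
Step 3: H = 12/(N(N+1)) * sum(R_i^2/n_i) - 3(N+1)
     = 12/(15*16) * (38^2/4 + 33.5^2/4 + 23.5^2/4 + 25^2/3) - 3*16
     = 0.050000 * 987.958 - 48
     = 1.397917.
Step 4: Ties present; correction factor C = 1 - 36/(15^3 - 15) = 0.989286. Corrected H = 1.397917 / 0.989286 = 1.413057.
Step 5: Under H0, H ~ chi^2(3); p-value = 0.702477.
Step 6: alpha = 0.1. fail to reject H0.

H = 1.4131, df = 3, p = 0.702477, fail to reject H0.


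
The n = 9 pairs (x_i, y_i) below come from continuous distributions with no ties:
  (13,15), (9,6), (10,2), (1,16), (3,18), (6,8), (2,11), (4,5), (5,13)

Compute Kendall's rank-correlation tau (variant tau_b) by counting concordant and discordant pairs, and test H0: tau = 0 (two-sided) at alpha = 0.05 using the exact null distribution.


Step 1: Enumerate the 36 unordered pairs (i,j) with i<j and classify each by sign(x_j-x_i) * sign(y_j-y_i).
  (1,2):dx=-4,dy=-9->C; (1,3):dx=-3,dy=-13->C; (1,4):dx=-12,dy=+1->D; (1,5):dx=-10,dy=+3->D
  (1,6):dx=-7,dy=-7->C; (1,7):dx=-11,dy=-4->C; (1,8):dx=-9,dy=-10->C; (1,9):dx=-8,dy=-2->C
  (2,3):dx=+1,dy=-4->D; (2,4):dx=-8,dy=+10->D; (2,5):dx=-6,dy=+12->D; (2,6):dx=-3,dy=+2->D
  (2,7):dx=-7,dy=+5->D; (2,8):dx=-5,dy=-1->C; (2,9):dx=-4,dy=+7->D; (3,4):dx=-9,dy=+14->D
  (3,5):dx=-7,dy=+16->D; (3,6):dx=-4,dy=+6->D; (3,7):dx=-8,dy=+9->D; (3,8):dx=-6,dy=+3->D
  (3,9):dx=-5,dy=+11->D; (4,5):dx=+2,dy=+2->C; (4,6):dx=+5,dy=-8->D; (4,7):dx=+1,dy=-5->D
  (4,8):dx=+3,dy=-11->D; (4,9):dx=+4,dy=-3->D; (5,6):dx=+3,dy=-10->D; (5,7):dx=-1,dy=-7->C
  (5,8):dx=+1,dy=-13->D; (5,9):dx=+2,dy=-5->D; (6,7):dx=-4,dy=+3->D; (6,8):dx=-2,dy=-3->C
  (6,9):dx=-1,dy=+5->D; (7,8):dx=+2,dy=-6->D; (7,9):dx=+3,dy=+2->C; (8,9):dx=+1,dy=+8->C
Step 2: C = 12, D = 24, total pairs = 36.
Step 3: tau = (C - D)/(n(n-1)/2) = (12 - 24)/36 = -0.333333.
Step 4: Exact two-sided p-value (enumerate n! = 362880 permutations of y under H0): p = 0.259518.
Step 5: alpha = 0.05. fail to reject H0.

tau_b = -0.3333 (C=12, D=24), p = 0.259518, fail to reject H0.


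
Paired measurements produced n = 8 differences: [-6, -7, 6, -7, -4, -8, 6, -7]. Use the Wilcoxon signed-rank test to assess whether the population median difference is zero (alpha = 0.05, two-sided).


Step 1: Drop any zero differences (none here) and take |d_i|.
|d| = [6, 7, 6, 7, 4, 8, 6, 7]
Step 2: Midrank |d_i| (ties get averaged ranks).
ranks: |6|->3, |7|->6, |6|->3, |7|->6, |4|->1, |8|->8, |6|->3, |7|->6
Step 3: Attach original signs; sum ranks with positive sign and with negative sign.
W+ = 3 + 3 = 6
W- = 3 + 6 + 6 + 1 + 8 + 6 = 30
(Check: W+ + W- = 36 should equal n(n+1)/2 = 36.)
Step 4: Test statistic W = min(W+, W-) = 6.
Step 5: Ties in |d|, so use the tie-corrected normal approximation.
        E[W] = n(n+1)/4 = 8*9/4 = 18.
        Tie groups: |d|=6 (t=3), |d|=7 (t=3); sum(t^3 - t) = 48.
        Var[W] = n(n+1)(2n+1)/24 - sum(t^3-t)/48 = 1224/24 - 48/48 = 50.
        z = (W - E[W]) / sqrt(Var[W]) = (6 - 18) / 7.0711 = -1.6971.
        Two-sided p = 2*Phi(z) = 0.089686.
Step 6: alpha = 0.05. fail to reject H0.

W+ = 6, W- = 30, W = min = 6, p = 0.089686, fail to reject H0.


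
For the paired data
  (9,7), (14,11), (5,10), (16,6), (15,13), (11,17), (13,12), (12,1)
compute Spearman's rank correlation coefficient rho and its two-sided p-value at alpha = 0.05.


Step 1: Rank x and y separately (midranks; no ties here).
rank(x): 9->2, 14->6, 5->1, 16->8, 15->7, 11->3, 13->5, 12->4
rank(y): 7->3, 11->5, 10->4, 6->2, 13->7, 17->8, 12->6, 1->1
Step 2: d_i = R_x(i) - R_y(i); compute d_i^2.
  (2-3)^2=1, (6-5)^2=1, (1-4)^2=9, (8-2)^2=36, (7-7)^2=0, (3-8)^2=25, (5-6)^2=1, (4-1)^2=9
sum(d^2) = 82.
Step 3: rho = 1 - 6*82 / (8*(8^2 - 1)) = 1 - 492/504 = 0.023810.
Step 4: Under H0, t = rho * sqrt((n-2)/(1-rho^2)) = 0.0583 ~ t(6).
Step 5: Two-sided p-value from the t-distribution with 6 df = 0.955374.
Step 6: alpha = 0.05. fail to reject H0.

rho = 0.0238, p = 0.955374, fail to reject H0 at alpha = 0.05.


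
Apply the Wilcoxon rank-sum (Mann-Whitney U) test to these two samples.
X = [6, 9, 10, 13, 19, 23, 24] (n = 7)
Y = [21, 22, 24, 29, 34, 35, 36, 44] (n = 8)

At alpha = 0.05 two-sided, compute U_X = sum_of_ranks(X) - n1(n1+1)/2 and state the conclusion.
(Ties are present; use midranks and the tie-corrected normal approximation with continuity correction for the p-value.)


Step 1: Combine and sort all 15 observations; assign midranks.
sorted (value, group): (6,X), (9,X), (10,X), (13,X), (19,X), (21,Y), (22,Y), (23,X), (24,X), (24,Y), (29,Y), (34,Y), (35,Y), (36,Y), (44,Y)
ranks: 6->1, 9->2, 10->3, 13->4, 19->5, 21->6, 22->7, 23->8, 24->9.5, 24->9.5, 29->11, 34->12, 35->13, 36->14, 44->15
Step 2: Rank sum for X: R1 = 1 + 2 + 3 + 4 + 5 + 8 + 9.5 = 32.5.
Step 3: U_X = R1 - n1(n1+1)/2 = 32.5 - 7*8/2 = 32.5 - 28 = 4.5.
       U_Y = n1*n2 - U_X = 56 - 4.5 = 51.5.
Step 4: Ties are present, so use the tie-corrected normal approximation (with continuity correction) for the p-value.
Step 5: p-value = 0.007719; compare to alpha = 0.05. reject H0.

U_X = 4.5, p = 0.007719, reject H0 at alpha = 0.05.


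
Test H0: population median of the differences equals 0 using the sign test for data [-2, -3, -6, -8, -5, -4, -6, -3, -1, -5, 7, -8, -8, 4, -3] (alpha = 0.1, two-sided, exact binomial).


Step 1: Discard zero differences. Original n = 15; n_eff = number of nonzero differences = 15.
Nonzero differences (with sign): -2, -3, -6, -8, -5, -4, -6, -3, -1, -5, +7, -8, -8, +4, -3
Step 2: Count signs: positive = 2, negative = 13.
Step 3: Under H0: P(positive) = 0.5, so the number of positives S ~ Bin(15, 0.5).
Step 4: Two-sided exact p-value = sum of Bin(15,0.5) probabilities at or below the observed probability = 0.007385.
Step 5: alpha = 0.1. reject H0.

n_eff = 15, pos = 2, neg = 13, p = 0.007385, reject H0.


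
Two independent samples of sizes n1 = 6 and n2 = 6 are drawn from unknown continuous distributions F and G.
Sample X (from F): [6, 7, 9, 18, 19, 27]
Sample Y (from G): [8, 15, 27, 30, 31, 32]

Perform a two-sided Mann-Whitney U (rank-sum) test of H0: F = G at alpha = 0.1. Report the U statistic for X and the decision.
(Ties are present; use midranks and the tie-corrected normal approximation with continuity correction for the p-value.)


Step 1: Combine and sort all 12 observations; assign midranks.
sorted (value, group): (6,X), (7,X), (8,Y), (9,X), (15,Y), (18,X), (19,X), (27,X), (27,Y), (30,Y), (31,Y), (32,Y)
ranks: 6->1, 7->2, 8->3, 9->4, 15->5, 18->6, 19->7, 27->8.5, 27->8.5, 30->10, 31->11, 32->12
Step 2: Rank sum for X: R1 = 1 + 2 + 4 + 6 + 7 + 8.5 = 28.5.
Step 3: U_X = R1 - n1(n1+1)/2 = 28.5 - 6*7/2 = 28.5 - 21 = 7.5.
       U_Y = n1*n2 - U_X = 36 - 7.5 = 28.5.
Step 4: Ties are present, so use the tie-corrected normal approximation (with continuity correction) for the p-value.
Step 5: p-value = 0.108695; compare to alpha = 0.1. fail to reject H0.

U_X = 7.5, p = 0.108695, fail to reject H0 at alpha = 0.1.


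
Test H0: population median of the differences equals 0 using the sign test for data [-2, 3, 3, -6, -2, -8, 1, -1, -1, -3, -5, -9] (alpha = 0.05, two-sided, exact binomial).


Step 1: Discard zero differences. Original n = 12; n_eff = number of nonzero differences = 12.
Nonzero differences (with sign): -2, +3, +3, -6, -2, -8, +1, -1, -1, -3, -5, -9
Step 2: Count signs: positive = 3, negative = 9.
Step 3: Under H0: P(positive) = 0.5, so the number of positives S ~ Bin(12, 0.5).
Step 4: Two-sided exact p-value = sum of Bin(12,0.5) probabilities at or below the observed probability = 0.145996.
Step 5: alpha = 0.05. fail to reject H0.

n_eff = 12, pos = 3, neg = 9, p = 0.145996, fail to reject H0.


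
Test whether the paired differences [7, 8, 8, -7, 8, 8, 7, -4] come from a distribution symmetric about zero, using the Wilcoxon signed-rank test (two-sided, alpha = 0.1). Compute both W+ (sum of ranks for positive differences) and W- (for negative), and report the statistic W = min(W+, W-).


Step 1: Drop any zero differences (none here) and take |d_i|.
|d| = [7, 8, 8, 7, 8, 8, 7, 4]
Step 2: Midrank |d_i| (ties get averaged ranks).
ranks: |7|->3, |8|->6.5, |8|->6.5, |7|->3, |8|->6.5, |8|->6.5, |7|->3, |4|->1
Step 3: Attach original signs; sum ranks with positive sign and with negative sign.
W+ = 3 + 6.5 + 6.5 + 6.5 + 6.5 + 3 = 32
W- = 3 + 1 = 4
(Check: W+ + W- = 36 should equal n(n+1)/2 = 36.)
Step 4: Test statistic W = min(W+, W-) = 4.
Step 5: Ties in |d|, so use the tie-corrected normal approximation.
        E[W] = n(n+1)/4 = 8*9/4 = 18.
        Tie groups: |d|=7 (t=3), |d|=8 (t=4); sum(t^3 - t) = 84.
        Var[W] = n(n+1)(2n+1)/24 - sum(t^3-t)/48 = 1224/24 - 84/48 = 49.25.
        z = (W - E[W]) / sqrt(Var[W]) = (4 - 18) / 7.0178 = -1.9949.
        Two-sided p = 2*Phi(z) = 0.046052.
Step 6: alpha = 0.1. reject H0.

W+ = 32, W- = 4, W = min = 4, p = 0.046052, reject H0.
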